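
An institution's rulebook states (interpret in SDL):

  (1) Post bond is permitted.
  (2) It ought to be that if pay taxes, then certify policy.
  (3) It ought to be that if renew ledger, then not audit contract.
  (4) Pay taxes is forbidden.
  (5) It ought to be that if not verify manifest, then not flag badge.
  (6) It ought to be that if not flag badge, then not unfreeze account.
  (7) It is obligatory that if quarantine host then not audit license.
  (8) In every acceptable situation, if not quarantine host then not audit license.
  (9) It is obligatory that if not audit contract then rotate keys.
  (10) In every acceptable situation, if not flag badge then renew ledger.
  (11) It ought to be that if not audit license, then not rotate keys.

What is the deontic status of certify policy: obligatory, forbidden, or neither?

Neither

Premise 2 is O(pay_taxes → certify_policy), but O(pay_taxes) is not derivable from the premises, so it does not yield O(certify_policy).
No premise or chain of K-axiom applications forces O(certify_policy), and none forces O(¬certify_policy). So certify_policy is neither obligatory nor forbidden under these norms.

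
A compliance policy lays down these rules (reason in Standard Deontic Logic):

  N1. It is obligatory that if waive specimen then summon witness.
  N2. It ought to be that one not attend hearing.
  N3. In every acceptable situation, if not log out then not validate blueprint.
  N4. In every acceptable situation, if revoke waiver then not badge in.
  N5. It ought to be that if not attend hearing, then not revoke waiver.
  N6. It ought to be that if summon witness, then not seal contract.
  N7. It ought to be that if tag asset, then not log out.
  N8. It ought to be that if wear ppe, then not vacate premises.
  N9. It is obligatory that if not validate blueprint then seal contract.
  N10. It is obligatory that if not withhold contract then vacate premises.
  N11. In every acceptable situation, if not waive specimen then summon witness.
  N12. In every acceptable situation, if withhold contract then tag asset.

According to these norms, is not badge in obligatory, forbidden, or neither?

Neither

Premise 4 is O(revoke_waiver → ¬badge_in), but O(revoke_waiver) is not derivable from the premises, so it does not yield O(¬badge_in).
No premise or chain of K-axiom applications forces O(¬badge_in), and none forces O(badge_in). So ¬badge_in is neither obligatory nor forbidden under these norms.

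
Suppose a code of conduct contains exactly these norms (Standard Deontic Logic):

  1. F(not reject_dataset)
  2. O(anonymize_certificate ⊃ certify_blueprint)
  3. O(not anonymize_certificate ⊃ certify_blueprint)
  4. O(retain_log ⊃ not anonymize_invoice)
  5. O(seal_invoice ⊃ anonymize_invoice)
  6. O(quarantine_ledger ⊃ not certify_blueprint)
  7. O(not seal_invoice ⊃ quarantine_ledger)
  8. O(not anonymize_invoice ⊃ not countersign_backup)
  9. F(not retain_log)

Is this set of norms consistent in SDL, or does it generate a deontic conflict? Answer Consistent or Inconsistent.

Premises 3 and 2 cover both cases: O(not anonymize_certificate ⊃ certify_blueprint) and O(anonymize_certificate ⊃ certify_blueprint). Since not anonymize_certificate ∨ anonymize_certificate is a tautology, O(certify_blueprint) follows.
Premise 6 is O(quarantine_ledger ⊃ not certify_blueprint); contrapositively O(certify_blueprint ⊃ not quarantine_ledger). Since O(certify_blueprint) holds, K gives O(not quarantine_ledger).
Premise 7 is O(not seal_invoice ⊃ quarantine_ledger); contrapositively O(not quarantine_ledger ⊃ seal_invoice). Since O(not quarantine_ledger) holds, K gives O(seal_invoice).
From O(seal_invoice) and premise 5, O(seal_invoice ⊃ anonymize_invoice), we obtain O(anonymize_invoice).
The contrapositive of premise 4 (O(retain_log ⊃ not anonymize_invoice)) is O(anonymize_invoice ⊃ not retain_log), and O(anonymize_invoice) is already established, so O(not retain_log).
But premise 9, F(not retain_log), means O(retain_log).
We now have both O(not retain_log) and O(retain_log) — retain_log is simultaneously obligatory and forbidden, violating the D-axiom.

Inconsistent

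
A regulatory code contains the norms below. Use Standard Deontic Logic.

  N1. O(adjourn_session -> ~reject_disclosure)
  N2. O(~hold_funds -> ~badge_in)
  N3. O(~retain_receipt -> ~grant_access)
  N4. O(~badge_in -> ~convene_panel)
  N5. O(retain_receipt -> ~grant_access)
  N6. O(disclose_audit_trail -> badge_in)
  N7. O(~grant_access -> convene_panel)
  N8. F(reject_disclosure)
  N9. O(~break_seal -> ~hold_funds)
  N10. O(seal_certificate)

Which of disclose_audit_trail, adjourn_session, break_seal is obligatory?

Premises 3 and 5 are O(~retain_receipt -> ~grant_access) and O(retain_receipt -> ~grant_access); every ideal world satisfies ~retain_receipt or retain_receipt, so in either case ~grant_access holds — hence O(~grant_access).
Premise 7 is O(~grant_access -> convene_panel); since O(~grant_access), deontic closure gives O(convene_panel).
Premise 4 is O(~badge_in -> ~convene_panel); contrapositively O(convene_panel -> badge_in). Since O(convene_panel) holds, K gives O(badge_in).
Premise 2, O(~hold_funds -> ~badge_in), contraposes to O(badge_in -> hold_funds); with O(badge_in) we get O(hold_funds).
Premise 9 is O(~break_seal -> ~hold_funds); contrapositively O(hold_funds -> break_seal). Since O(hold_funds) holds, K gives O(break_seal).
So O(break_seal) holds — break_seal is obligatory. None of the other listed options is made obligatory by any chain of premises.

break_seal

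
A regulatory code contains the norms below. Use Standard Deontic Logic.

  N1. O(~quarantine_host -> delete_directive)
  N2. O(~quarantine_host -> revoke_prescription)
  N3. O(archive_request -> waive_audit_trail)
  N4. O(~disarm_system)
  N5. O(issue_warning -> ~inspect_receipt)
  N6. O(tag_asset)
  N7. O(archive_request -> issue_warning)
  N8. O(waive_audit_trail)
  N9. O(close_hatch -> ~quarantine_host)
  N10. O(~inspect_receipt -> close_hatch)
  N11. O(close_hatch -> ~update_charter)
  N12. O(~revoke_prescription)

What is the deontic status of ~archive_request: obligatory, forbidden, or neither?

Obligatory

Premise 12 states O(~revoke_prescription) outright.
Premise 2 is O(~quarantine_host -> revoke_prescription); contrapositively O(~revoke_prescription -> quarantine_host). Since O(~revoke_prescription) holds, K gives O(quarantine_host).
The contrapositive of premise 9 (O(close_hatch -> ~quarantine_host)) is O(quarantine_host -> ~close_hatch), and O(quarantine_host) is already established, so O(~close_hatch).
Premise 10, O(~inspect_receipt -> close_hatch), contraposes to O(~close_hatch -> inspect_receipt); with O(~close_hatch) we get O(inspect_receipt).
Premise 5, O(issue_warning -> ~inspect_receipt), contraposes to O(inspect_receipt -> ~issue_warning); with O(inspect_receipt) we get O(~issue_warning).
Premise 7, O(archive_request -> issue_warning), contraposes to O(~issue_warning -> ~archive_request); with O(~issue_warning) we get O(~archive_request).
Premises 1, 3, 4, 6, 8, 11 do not contribute to this derivation.
Hence ~archive_request is obligatory.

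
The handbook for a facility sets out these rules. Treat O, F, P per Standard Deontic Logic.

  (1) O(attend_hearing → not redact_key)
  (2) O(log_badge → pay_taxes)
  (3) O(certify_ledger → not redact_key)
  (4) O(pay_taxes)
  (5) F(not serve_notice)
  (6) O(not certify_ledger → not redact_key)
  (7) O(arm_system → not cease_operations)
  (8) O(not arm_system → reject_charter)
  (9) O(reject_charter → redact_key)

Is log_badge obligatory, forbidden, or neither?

Neither

Premise 2 is O(log_badge → pay_taxes); even if O(pay_taxes) held, inferring O(log_badge) would be affirming the consequent — invalid.
No premise or chain of K-axiom applications forces O(log_badge), and none forces O(not log_badge). So log_badge is neither obligatory nor forbidden under these norms.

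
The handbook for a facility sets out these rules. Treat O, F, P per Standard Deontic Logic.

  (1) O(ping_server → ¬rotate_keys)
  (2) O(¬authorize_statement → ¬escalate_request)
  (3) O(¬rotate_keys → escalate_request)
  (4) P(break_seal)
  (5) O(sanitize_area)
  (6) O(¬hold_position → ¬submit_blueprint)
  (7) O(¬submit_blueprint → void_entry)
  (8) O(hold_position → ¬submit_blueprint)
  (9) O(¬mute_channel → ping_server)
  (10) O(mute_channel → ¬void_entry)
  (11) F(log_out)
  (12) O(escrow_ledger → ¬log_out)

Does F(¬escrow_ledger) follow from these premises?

Premise 12 is O(escrow_ledger → ¬log_out); even if O(¬log_out) held, inferring O(escrow_ledger) would be affirming the consequent — invalid.
No other premise forces O(escrow_ledger). An ideal world satisfying every premise can still have ¬escrow_ledger true, so F(¬escrow_ledger) is not derivable.

No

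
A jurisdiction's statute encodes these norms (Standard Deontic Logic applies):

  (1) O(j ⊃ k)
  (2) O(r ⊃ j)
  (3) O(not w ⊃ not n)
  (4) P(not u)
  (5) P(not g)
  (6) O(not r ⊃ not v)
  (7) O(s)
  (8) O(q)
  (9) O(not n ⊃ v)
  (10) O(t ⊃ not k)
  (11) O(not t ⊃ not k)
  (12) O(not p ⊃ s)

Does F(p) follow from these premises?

No

Premise 12 is O(not p ⊃ s); even if O(s) held, inferring O(not p) would be affirming the consequent — invalid.
No other premise forces O(not p). An ideal world satisfying every premise can still have p true, so F(p) is not derivable.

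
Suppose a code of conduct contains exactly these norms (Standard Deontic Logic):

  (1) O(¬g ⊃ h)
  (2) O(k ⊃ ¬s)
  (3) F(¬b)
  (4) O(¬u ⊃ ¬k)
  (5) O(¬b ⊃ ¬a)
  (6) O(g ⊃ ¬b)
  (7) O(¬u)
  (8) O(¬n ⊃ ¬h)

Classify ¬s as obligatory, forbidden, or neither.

Neither

Premise 2 is O(k ⊃ ¬s), but O(k) is not derivable from the premises, so it does not yield O(¬s).
No premise or chain of K-axiom applications forces O(¬s), and none forces O(s). So ¬s is neither obligatory nor forbidden under these norms.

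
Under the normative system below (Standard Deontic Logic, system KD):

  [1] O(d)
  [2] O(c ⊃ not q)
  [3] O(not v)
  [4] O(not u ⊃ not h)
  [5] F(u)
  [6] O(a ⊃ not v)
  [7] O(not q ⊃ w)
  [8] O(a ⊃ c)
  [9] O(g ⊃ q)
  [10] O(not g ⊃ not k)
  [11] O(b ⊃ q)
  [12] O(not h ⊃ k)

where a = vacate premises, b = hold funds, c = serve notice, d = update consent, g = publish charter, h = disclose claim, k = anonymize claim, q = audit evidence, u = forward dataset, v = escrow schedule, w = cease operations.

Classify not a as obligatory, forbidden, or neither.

Obligatory

Premise 5, F(u), is equivalent to O(not u).
With premise 4, O(not u ⊃ not h), the K-axiom yields O(not h).
Premise 12 is O(not h ⊃ k); since O(not h), deontic closure gives O(k).
Premise 10, O(not g ⊃ not k), contraposes to O(k ⊃ g); with O(k) we get O(g).
Applying K to premise 9 (O(g ⊃ q)) and O(g) yields O(q).
Premise 2 is O(c ⊃ not q); contrapositively O(q ⊃ not c). Since O(q) holds, K gives O(not c).
Premise 8, O(a ⊃ c), contraposes to O(not c ⊃ not a); with O(not c) we get O(not a).
Premises 1, 3, 6, 7, 11 do not contribute to this derivation.
Hence not a is obligatory.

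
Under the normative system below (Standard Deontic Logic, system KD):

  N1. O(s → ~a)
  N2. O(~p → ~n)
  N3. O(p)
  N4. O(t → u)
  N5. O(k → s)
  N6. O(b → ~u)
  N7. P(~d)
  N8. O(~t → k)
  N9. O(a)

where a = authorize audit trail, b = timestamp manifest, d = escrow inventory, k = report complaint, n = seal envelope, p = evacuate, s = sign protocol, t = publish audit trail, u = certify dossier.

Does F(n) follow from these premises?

Premise 2 is O(~p → ~n), but O(~p) is not derivable from the premises, so it does not yield O(~n).
No other premise forces O(~n). An ideal world satisfying every premise can still have n true, so F(n) is not derivable.

No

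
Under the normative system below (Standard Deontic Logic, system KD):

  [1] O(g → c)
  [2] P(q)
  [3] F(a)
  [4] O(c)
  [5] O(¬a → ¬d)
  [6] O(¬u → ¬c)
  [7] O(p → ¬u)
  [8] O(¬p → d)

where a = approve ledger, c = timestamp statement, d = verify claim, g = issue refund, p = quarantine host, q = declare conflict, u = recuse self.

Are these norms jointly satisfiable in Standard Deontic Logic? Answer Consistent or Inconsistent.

Inconsistent

Premise 4 gives O(c).
Premise 6 is O(¬u → ¬c); contrapositively O(c → u). Since O(c) holds, K gives O(u).
The contrapositive of premise 7 (O(p → ¬u)) is O(u → ¬p), and O(u) is already established, so O(¬p).
Applying K to premise 8 (O(¬p → d)) and O(¬p) yields O(d).
The contrapositive of premise 5 (O(¬a → ¬d)) is O(d → a), and O(d) is already established, so O(a).
But premise 3, F(a), means O(¬a).
We now have both O(a) and O(¬a) — a is simultaneously obligatory and forbidden, violating the D-axiom.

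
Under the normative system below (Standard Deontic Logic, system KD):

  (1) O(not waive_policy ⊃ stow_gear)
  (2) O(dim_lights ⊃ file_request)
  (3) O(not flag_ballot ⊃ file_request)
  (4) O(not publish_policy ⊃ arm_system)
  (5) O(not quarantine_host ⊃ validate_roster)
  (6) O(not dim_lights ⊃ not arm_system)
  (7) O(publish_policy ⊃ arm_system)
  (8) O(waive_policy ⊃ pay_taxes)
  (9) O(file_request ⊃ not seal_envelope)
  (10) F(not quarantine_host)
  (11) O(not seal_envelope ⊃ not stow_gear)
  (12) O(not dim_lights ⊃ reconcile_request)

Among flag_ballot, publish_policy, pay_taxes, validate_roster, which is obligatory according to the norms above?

pay_taxes

Premises 4 and 7 cover both cases: O(not publish_policy ⊃ arm_system) and O(publish_policy ⊃ arm_system). Since not publish_policy ∨ publish_policy is a tautology, O(arm_system) follows.
Premise 6, O(not dim_lights ⊃ not arm_system), contraposes to O(arm_system ⊃ dim_lights); with O(arm_system) we get O(dim_lights).
From O(dim_lights) and premise 2, O(dim_lights ⊃ file_request), we obtain O(file_request).
From O(file_request) and premise 9, O(file_request ⊃ not seal_envelope), we obtain O(not seal_envelope).
With premise 11, O(not seal_envelope ⊃ not stow_gear), the K-axiom yields O(not stow_gear).
Premise 1, O(not waive_policy ⊃ stow_gear), contraposes to O(not stow_gear ⊃ waive_policy); with O(not stow_gear) we get O(waive_policy).
From O(waive_policy) and premise 8, O(waive_policy ⊃ pay_taxes), we obtain O(pay_taxes).
So O(pay_taxes) holds — pay_taxes is obligatory. None of the other listed options is made obligatory by any chain of premises.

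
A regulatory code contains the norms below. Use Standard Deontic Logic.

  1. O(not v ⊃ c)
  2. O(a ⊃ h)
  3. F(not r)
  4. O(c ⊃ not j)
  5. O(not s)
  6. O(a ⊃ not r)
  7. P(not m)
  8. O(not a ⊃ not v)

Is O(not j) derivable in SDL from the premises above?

Yes

Premise 3 is F(not r), i.e. O(r).
The contrapositive of premise 6 (O(a ⊃ not r)) is O(r ⊃ not a), and O(r) is already established, so O(not a).
Applying K to premise 8 (O(not a ⊃ not v)) and O(not a) yields O(not v).
From O(not v) and premise 1, O(not v ⊃ c), we obtain O(c).
From O(c) and premise 4, O(c ⊃ not j), we obtain O(not j).
Premises 2, 5, 7 do not contribute to this derivation.
So O(not j) follows.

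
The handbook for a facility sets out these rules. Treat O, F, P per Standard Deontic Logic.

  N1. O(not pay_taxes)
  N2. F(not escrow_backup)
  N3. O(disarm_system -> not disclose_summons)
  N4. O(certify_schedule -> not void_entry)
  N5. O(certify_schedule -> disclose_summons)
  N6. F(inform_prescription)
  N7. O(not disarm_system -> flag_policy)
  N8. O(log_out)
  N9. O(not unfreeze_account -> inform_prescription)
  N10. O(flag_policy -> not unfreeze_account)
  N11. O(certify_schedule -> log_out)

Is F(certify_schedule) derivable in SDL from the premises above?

Yes

F(inform_prescription) at premise 6 means O(not inform_prescription).
Premise 9, O(not unfreeze_account -> inform_prescription), contraposes to O(not inform_prescription -> unfreeze_account); with O(not inform_prescription) we get O(unfreeze_account).
Premise 10, O(flag_policy -> not unfreeze_account), contraposes to O(unfreeze_account -> not flag_policy); with O(unfreeze_account) we get O(not flag_policy).
Premise 7, O(not disarm_system -> flag_policy), contraposes to O(not flag_policy -> disarm_system); with O(not flag_policy) we get O(disarm_system).
Applying K to premise 3 (O(disarm_system -> not disclose_summons)) and O(disarm_system) yields O(not disclose_summons).
The contrapositive of premise 5 (O(certify_schedule -> disclose_summons)) is O(not disclose_summons -> not certify_schedule), and O(not disclose_summons) is already established, so O(not certify_schedule).
Premises 1, 2, 4, 8, 11 do not contribute to this derivation.
So O(not certify_schedule) holds, i.e. F(certify_schedule). The claim follows.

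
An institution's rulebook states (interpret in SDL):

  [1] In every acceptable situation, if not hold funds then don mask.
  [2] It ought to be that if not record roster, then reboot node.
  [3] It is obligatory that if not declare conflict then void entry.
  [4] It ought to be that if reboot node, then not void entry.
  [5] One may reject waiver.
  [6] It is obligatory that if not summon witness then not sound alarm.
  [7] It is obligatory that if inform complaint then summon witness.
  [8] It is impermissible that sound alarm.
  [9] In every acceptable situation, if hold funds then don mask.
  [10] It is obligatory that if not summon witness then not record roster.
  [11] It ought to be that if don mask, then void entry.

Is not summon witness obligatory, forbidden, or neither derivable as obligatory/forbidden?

Forbidden

Premises 9 and 1 are O(hold_funds → don_mask) and O(¬hold_funds → don_mask); every ideal world satisfies hold_funds or ¬hold_funds, so in either case don_mask holds — hence O(don_mask).
With premise 11, O(don_mask → void_entry), the K-axiom yields O(void_entry).
The contrapositive of premise 4 (O(reboot_node → ¬void_entry)) is O(void_entry → ¬reboot_node), and O(void_entry) is already established, so O(¬reboot_node).
Premise 2, O(¬record_roster → reboot_node), contraposes to O(¬reboot_node → record_roster); with O(¬reboot_node) we get O(record_roster).
Premise 10, O(¬summon_witness → ¬record_roster), contraposes to O(record_roster → summon_witness); with O(record_roster) we get O(summon_witness).
Premises 3, 5, 6, 7, 8 do not contribute to this derivation.
Thus O(summon_witness), which is F(¬summon_witness): ¬summon_witness is forbidden.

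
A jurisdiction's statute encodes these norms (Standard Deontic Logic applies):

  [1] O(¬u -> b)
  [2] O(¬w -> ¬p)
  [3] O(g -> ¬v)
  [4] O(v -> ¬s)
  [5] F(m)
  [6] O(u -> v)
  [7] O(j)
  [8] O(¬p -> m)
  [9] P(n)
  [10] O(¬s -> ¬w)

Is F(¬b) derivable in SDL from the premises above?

Yes

F(m) at premise 5 means O(¬m).
Premise 8, O(¬p -> m), contraposes to O(¬m -> p); with O(¬m) we get O(p).
Premise 2 is O(¬w -> ¬p); contrapositively O(p -> w). Since O(p) holds, K gives O(w).
The contrapositive of premise 10 (O(¬s -> ¬w)) is O(w -> s), and O(w) is already established, so O(s).
Premise 4 is O(v -> ¬s); contrapositively O(s -> ¬v). Since O(s) holds, K gives O(¬v).
Premise 6, O(u -> v), contraposes to O(¬v -> ¬u); with O(¬v) we get O(¬u).
With premise 1, O(¬u -> b), the K-axiom yields O(b).
Premises 3, 7, 9 do not contribute to this derivation.
So O(b) holds, i.e. F(¬b). The claim follows.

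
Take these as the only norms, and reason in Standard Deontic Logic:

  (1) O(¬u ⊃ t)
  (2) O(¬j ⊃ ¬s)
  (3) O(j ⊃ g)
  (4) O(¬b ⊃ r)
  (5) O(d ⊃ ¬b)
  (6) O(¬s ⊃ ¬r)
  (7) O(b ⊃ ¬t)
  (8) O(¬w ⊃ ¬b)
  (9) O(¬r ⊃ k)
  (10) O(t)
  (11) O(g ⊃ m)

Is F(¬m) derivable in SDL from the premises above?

From premise 10 we have O(t).
The contrapositive of premise 7 (O(b ⊃ ¬t)) is O(t ⊃ ¬b), and O(t) is already established, so O(¬b).
With premise 4, O(¬b ⊃ r), the K-axiom yields O(r).
Premise 6, O(¬s ⊃ ¬r), contraposes to O(r ⊃ s); with O(r) we get O(s).
Premise 2 is O(¬j ⊃ ¬s); contrapositively O(s ⊃ j). Since O(s) holds, K gives O(j).
From O(j) and premise 3, O(j ⊃ g), we obtain O(g).
With premise 11, O(g ⊃ m), the K-axiom yields O(m).
Premises 1, 5, 8, 9 do not contribute to this derivation.
So O(m) holds, i.e. F(¬m). The claim follows.

Yes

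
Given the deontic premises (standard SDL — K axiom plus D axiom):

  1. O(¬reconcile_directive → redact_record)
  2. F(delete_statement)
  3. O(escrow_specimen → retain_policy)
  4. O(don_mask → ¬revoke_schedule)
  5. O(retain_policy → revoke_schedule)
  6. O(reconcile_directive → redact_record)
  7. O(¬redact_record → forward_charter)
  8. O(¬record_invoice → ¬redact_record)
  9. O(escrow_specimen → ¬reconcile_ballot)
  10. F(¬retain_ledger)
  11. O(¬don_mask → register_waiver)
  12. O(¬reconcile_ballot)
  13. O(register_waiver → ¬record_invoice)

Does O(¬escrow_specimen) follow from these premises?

Premises 1 and 6 are O(¬reconcile_directive → redact_record) and O(reconcile_directive → redact_record); every ideal world satisfies ¬reconcile_directive or reconcile_directive, so in either case redact_record holds — hence O(redact_record).
Premise 8, O(¬record_invoice → ¬redact_record), contraposes to O(redact_record → record_invoice); with O(redact_record) we get O(record_invoice).
Premise 13 is O(register_waiver → ¬record_invoice); contrapositively O(record_invoice → ¬register_waiver). Since O(record_invoice) holds, K gives O(¬register_waiver).
Premise 11, O(¬don_mask → register_waiver), contraposes to O(¬register_waiver → don_mask); with O(¬register_waiver) we get O(don_mask).
Applying K to premise 4 (O(don_mask → ¬revoke_schedule)) and O(don_mask) yields O(¬revoke_schedule).
The contrapositive of premise 5 (O(retain_policy → revoke_schedule)) is O(¬revoke_schedule → ¬retain_policy), and O(¬revoke_schedule) is already established, so O(¬retain_policy).
Premise 3 is O(escrow_specimen → retain_policy); contrapositively O(¬retain_policy → ¬escrow_specimen). Since O(¬retain_policy) holds, K gives O(¬escrow_specimen).
Premises 2, 7, 9, 10, 12 do not contribute to this derivation.
So O(¬escrow_specimen) follows.

Yes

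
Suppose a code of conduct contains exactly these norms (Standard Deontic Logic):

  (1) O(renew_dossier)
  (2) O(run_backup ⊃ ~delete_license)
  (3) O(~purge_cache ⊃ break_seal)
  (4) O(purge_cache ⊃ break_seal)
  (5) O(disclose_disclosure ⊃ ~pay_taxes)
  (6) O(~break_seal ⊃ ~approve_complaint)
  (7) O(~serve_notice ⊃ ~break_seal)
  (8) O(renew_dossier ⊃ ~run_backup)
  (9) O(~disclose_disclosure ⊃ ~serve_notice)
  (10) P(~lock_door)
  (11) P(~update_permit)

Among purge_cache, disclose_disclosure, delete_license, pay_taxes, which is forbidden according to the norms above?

Premises 4 and 3 are O(purge_cache ⊃ break_seal) and O(~purge_cache ⊃ break_seal); every ideal world satisfies purge_cache or ~purge_cache, so in either case break_seal holds — hence O(break_seal).
The contrapositive of premise 7 (O(~serve_notice ⊃ ~break_seal)) is O(break_seal ⊃ serve_notice), and O(break_seal) is already established, so O(serve_notice).
Premise 9, O(~disclose_disclosure ⊃ ~serve_notice), contraposes to O(serve_notice ⊃ disclose_disclosure); with O(serve_notice) we get O(disclose_disclosure).
Premise 5 is O(disclose_disclosure ⊃ ~pay_taxes); since O(disclose_disclosure), deontic closure gives O(~pay_taxes).
So O(~pay_taxes) holds, i.e. pay_taxes is forbidden. None of the other listed options is forbidden under the premises.

pay_taxes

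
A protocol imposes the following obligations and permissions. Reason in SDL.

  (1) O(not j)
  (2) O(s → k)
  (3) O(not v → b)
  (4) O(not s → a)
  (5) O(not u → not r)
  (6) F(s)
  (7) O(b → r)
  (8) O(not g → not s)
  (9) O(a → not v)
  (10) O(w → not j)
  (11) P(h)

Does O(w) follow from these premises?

Premise 10 is O(w → not j); even if O(not j) held, inferring O(w) would be affirming the consequent — invalid.
No other premise forces O(w). An ideal world satisfying every premise can still have w false, so O(w) is not derivable.

No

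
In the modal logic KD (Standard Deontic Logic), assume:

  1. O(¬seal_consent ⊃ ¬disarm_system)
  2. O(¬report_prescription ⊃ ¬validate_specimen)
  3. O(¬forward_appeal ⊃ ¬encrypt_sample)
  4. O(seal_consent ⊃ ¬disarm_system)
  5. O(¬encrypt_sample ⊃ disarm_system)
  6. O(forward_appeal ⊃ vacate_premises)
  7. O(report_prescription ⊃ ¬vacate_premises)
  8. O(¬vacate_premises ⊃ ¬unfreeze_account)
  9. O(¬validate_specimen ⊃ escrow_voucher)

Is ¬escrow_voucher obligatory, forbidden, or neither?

Forbidden

Premises 1 and 4 are O(¬seal_consent ⊃ ¬disarm_system) and O(seal_consent ⊃ ¬disarm_system); every ideal world satisfies ¬seal_consent or seal_consent, so in either case ¬disarm_system holds — hence O(¬disarm_system).
The contrapositive of premise 5 (O(¬encrypt_sample ⊃ disarm_system)) is O(¬disarm_system ⊃ encrypt_sample), and O(¬disarm_system) is already established, so O(encrypt_sample).
The contrapositive of premise 3 (O(¬forward_appeal ⊃ ¬encrypt_sample)) is O(encrypt_sample ⊃ forward_appeal), and O(encrypt_sample) is already established, so O(forward_appeal).
From O(forward_appeal) and premise 6, O(forward_appeal ⊃ vacate_premises), we obtain O(vacate_premises).
The contrapositive of premise 7 (O(report_prescription ⊃ ¬vacate_premises)) is O(vacate_premises ⊃ ¬report_prescription), and O(vacate_premises) is already established, so O(¬report_prescription).
Applying K to premise 2 (O(¬report_prescription ⊃ ¬validate_specimen)) and O(¬report_prescription) yields O(¬validate_specimen).
From O(¬validate_specimen) and premise 9, O(¬validate_specimen ⊃ escrow_voucher), we obtain O(escrow_voucher).
Premise 8 does not contribute to this derivation.
Thus O(escrow_voucher), which is F(¬escrow_voucher): ¬escrow_voucher is forbidden.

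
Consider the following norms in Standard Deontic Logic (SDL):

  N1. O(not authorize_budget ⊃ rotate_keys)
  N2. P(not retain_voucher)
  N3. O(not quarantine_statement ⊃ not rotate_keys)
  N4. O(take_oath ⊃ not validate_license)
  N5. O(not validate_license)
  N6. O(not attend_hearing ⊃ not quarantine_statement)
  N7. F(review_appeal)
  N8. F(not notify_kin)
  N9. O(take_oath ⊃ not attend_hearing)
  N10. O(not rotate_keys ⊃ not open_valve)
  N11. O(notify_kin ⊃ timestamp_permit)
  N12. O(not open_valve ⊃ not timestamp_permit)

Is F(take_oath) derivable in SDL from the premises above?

Yes

Premise 8, F(not notify_kin), is equivalent to O(notify_kin).
Applying K to premise 11 (O(notify_kin ⊃ timestamp_permit)) and O(notify_kin) yields O(timestamp_permit).
Premise 12 is O(not open_valve ⊃ not timestamp_permit); contrapositively O(timestamp_permit ⊃ open_valve). Since O(timestamp_permit) holds, K gives O(open_valve).
The contrapositive of premise 10 (O(not rotate_keys ⊃ not open_valve)) is O(open_valve ⊃ rotate_keys), and O(open_valve) is already established, so O(rotate_keys).
The contrapositive of premise 3 (O(not quarantine_statement ⊃ not rotate_keys)) is O(rotate_keys ⊃ quarantine_statement), and O(rotate_keys) is already established, so O(quarantine_statement).
Premise 6 is O(not attend_hearing ⊃ not quarantine_statement); contrapositively O(quarantine_statement ⊃ attend_hearing). Since O(quarantine_statement) holds, K gives O(attend_hearing).
The contrapositive of premise 9 (O(take_oath ⊃ not attend_hearing)) is O(attend_hearing ⊃ not take_oath), and O(attend_hearing) is already established, so O(not take_oath).
Premises 1, 2, 4, 5, 7 do not contribute to this derivation.
So O(not take_oath) holds, i.e. F(take_oath). The claim follows.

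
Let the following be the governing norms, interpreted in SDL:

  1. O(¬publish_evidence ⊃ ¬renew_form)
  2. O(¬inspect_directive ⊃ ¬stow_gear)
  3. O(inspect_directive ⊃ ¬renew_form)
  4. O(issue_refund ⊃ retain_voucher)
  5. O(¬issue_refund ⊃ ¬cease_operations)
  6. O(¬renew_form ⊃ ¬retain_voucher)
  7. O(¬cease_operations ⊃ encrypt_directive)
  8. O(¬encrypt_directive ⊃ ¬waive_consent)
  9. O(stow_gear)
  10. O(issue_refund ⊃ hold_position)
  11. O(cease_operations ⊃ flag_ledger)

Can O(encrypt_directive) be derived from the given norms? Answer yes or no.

Premise 9 states O(stow_gear) outright.
The contrapositive of premise 2 (O(¬inspect_directive ⊃ ¬stow_gear)) is O(stow_gear ⊃ inspect_directive), and O(stow_gear) is already established, so O(inspect_directive).
Premise 3 is O(inspect_directive ⊃ ¬renew_form); since O(inspect_directive), deontic closure gives O(¬renew_form).
Premise 6 is O(¬renew_form ⊃ ¬retain_voucher); since O(¬renew_form), deontic closure gives O(¬retain_voucher).
The contrapositive of premise 4 (O(issue_refund ⊃ retain_voucher)) is O(¬retain_voucher ⊃ ¬issue_refund), and O(¬retain_voucher) is already established, so O(¬issue_refund).
Premise 5 is O(¬issue_refund ⊃ ¬cease_operations); since O(¬issue_refund), deontic closure gives O(¬cease_operations).
Premise 7 is O(¬cease_operations ⊃ encrypt_directive); since O(¬cease_operations), deontic closure gives O(encrypt_directive).
Premises 1, 8, 10, 11 do not contribute to this derivation.
So O(encrypt_directive) follows.

Yes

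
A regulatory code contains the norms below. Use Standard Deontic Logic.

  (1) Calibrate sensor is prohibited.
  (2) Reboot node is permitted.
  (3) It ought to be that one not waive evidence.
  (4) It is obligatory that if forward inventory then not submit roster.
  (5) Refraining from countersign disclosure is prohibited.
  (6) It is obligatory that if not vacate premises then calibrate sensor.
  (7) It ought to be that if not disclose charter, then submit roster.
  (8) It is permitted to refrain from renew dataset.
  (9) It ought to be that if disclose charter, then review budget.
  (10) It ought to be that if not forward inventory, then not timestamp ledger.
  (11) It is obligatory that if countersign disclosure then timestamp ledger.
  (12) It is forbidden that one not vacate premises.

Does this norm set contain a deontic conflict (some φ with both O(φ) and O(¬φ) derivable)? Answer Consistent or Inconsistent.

Premise 6 is O(¬vacate_premises → calibrate_sensor), but O(¬vacate_premises) is not derivable from the premises, so it does not yield O(calibrate_sensor).
So O(calibrate_sensor) is not derivable, and the apparent clash with O(¬calibrate_sensor) does not arise.
A world satisfying every obligation exists (e.g. calibrate_sensor=false, countersign_disclosure=true, disclose_charter=true, forward_inventory=true, reboot_node=false, renew_dataset=false, review_budget=true, submit_roster=false, timestamp_ledger=true, vacate_premises=true, waive_evidence=false); no atom is both obligatory and forbidden, so the set is consistent.

Consistent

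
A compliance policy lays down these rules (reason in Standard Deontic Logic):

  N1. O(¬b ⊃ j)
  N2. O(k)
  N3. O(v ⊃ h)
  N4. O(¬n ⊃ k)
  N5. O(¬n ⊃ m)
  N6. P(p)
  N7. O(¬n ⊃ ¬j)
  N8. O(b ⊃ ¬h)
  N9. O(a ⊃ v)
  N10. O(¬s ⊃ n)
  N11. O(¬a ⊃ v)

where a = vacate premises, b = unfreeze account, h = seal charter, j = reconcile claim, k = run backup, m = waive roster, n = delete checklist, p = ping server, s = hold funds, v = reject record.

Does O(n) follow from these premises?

Premises 9 and 11 cover both cases: O(a ⊃ v) and O(¬a ⊃ v). Since a ∨ ¬a is a tautology, O(v) follows.
Applying K to premise 3 (O(v ⊃ h)) and O(v) yields O(h).
Premise 8 is O(b ⊃ ¬h); contrapositively O(h ⊃ ¬b). Since O(h) holds, K gives O(¬b).
Premise 1 is O(¬b ⊃ j); since O(¬b), deontic closure gives O(j).
Premise 7 is O(¬n ⊃ ¬j); contrapositively O(j ⊃ n). Since O(j) holds, K gives O(n).
Premises 2, 4, 5, 6, 10 do not contribute to this derivation.
So O(n) follows.

Yes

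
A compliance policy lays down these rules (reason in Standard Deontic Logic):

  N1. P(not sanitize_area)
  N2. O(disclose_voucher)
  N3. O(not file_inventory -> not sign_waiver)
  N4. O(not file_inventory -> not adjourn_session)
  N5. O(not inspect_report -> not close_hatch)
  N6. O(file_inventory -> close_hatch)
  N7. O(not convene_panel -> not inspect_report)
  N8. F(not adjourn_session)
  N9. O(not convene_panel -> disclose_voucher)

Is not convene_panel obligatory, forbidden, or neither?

F(not adjourn_session) at premise 8 means O(adjourn_session).
Premise 4 is O(not file_inventory -> not adjourn_session); contrapositively O(adjourn_session -> file_inventory). Since O(adjourn_session) holds, K gives O(file_inventory).
With premise 6, O(file_inventory -> close_hatch), the K-axiom yields O(close_hatch).
Premise 5 is O(not inspect_report -> not close_hatch); contrapositively O(close_hatch -> inspect_report). Since O(close_hatch) holds, K gives O(inspect_report).
The contrapositive of premise 7 (O(not convene_panel -> not inspect_report)) is O(inspect_report -> convene_panel), and O(inspect_report) is already established, so O(convene_panel).
Premises 1, 2, 3, 9 do not contribute to this derivation.
Thus O(convene_panel), which is F(not convene_panel): not convene_panel is forbidden.

Forbidden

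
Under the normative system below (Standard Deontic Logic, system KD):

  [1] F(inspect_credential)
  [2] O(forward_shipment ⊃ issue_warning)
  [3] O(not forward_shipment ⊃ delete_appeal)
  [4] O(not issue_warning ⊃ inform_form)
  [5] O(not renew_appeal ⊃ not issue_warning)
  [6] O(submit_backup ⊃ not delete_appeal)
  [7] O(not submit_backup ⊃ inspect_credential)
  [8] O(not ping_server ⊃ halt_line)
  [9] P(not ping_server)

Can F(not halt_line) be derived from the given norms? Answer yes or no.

Premise 8 is O(not ping_server ⊃ halt_line), but O(not ping_server) is not derivable from the premises (the permission P(not ping_server) asserts only not O(ping_server), not O(not ping_server)), so it does not yield O(halt_line).
No other premise forces O(halt_line). An ideal world satisfying every premise can still have not halt_line true, so F(not halt_line) is not derivable.

No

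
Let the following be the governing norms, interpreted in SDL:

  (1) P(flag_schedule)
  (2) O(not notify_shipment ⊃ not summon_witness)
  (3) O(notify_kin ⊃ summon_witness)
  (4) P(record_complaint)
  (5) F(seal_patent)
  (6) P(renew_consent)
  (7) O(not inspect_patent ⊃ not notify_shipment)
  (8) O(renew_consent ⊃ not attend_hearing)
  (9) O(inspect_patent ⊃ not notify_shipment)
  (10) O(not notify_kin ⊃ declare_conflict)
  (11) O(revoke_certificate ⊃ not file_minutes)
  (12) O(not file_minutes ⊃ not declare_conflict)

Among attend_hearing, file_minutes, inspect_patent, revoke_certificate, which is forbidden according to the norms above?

revoke_certificate

By case analysis on not inspect_patent: premise 7 gives O(not inspect_patent ⊃ not notify_shipment) and premise 9 gives O(inspect_patent ⊃ not notify_shipment), so O(not notify_shipment) either way.
Applying K to premise 2 (O(not notify_shipment ⊃ not summon_witness)) and O(not notify_shipment) yields O(not summon_witness).
Premise 3, O(notify_kin ⊃ summon_witness), contraposes to O(not summon_witness ⊃ not notify_kin); with O(not summon_witness) we get O(not notify_kin).
From O(not notify_kin) and premise 10, O(not notify_kin ⊃ declare_conflict), we obtain O(declare_conflict).
Premise 12 is O(not file_minutes ⊃ not declare_conflict); contrapositively O(declare_conflict ⊃ file_minutes). Since O(declare_conflict) holds, K gives O(file_minutes).
Premise 11, O(revoke_certificate ⊃ not file_minutes), contraposes to O(file_minutes ⊃ not revoke_certificate); with O(file_minutes) we get O(not revoke_certificate).
So O(not revoke_certificate) holds, i.e. revoke_certificate is forbidden. None of the other listed options is forbidden under the premises.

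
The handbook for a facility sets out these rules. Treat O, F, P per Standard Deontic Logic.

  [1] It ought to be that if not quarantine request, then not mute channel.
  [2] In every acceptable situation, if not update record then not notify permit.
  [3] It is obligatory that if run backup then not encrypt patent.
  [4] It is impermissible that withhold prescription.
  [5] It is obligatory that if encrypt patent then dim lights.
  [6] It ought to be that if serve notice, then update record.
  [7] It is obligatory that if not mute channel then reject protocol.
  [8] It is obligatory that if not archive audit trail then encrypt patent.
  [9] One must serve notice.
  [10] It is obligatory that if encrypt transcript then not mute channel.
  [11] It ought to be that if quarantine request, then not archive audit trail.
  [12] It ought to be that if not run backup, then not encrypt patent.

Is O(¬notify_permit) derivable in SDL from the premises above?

No

Premise 2 is O(¬update_record → ¬notify_permit), but O(¬update_record) is not derivable from the premises, so it does not yield O(¬notify_permit).
No other premise forces O(¬notify_permit). An ideal world satisfying every premise can still have ¬notify_permit false, so O(¬notify_permit) is not derivable.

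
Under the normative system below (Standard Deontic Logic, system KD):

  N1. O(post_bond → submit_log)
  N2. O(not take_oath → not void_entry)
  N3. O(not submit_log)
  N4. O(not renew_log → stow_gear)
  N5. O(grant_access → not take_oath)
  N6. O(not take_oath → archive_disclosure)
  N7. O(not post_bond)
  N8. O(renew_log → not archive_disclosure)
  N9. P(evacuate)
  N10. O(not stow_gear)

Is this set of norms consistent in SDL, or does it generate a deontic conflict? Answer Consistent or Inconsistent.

Premise 1 is O(post_bond → submit_log), but O(post_bond) is not derivable from the premises, so it does not yield O(submit_log).
So O(submit_log) is not derivable, and the apparent clash with O(not submit_log) does not arise.
A world satisfying every obligation exists (e.g. archive_disclosure=false, evacuate=false, grant_access=false, post_bond=false, renew_log=true, stow_gear=false, submit_log=false, take_oath=true, void_entry=false); no atom is both obligatory and forbidden, so the set is consistent.

Consistent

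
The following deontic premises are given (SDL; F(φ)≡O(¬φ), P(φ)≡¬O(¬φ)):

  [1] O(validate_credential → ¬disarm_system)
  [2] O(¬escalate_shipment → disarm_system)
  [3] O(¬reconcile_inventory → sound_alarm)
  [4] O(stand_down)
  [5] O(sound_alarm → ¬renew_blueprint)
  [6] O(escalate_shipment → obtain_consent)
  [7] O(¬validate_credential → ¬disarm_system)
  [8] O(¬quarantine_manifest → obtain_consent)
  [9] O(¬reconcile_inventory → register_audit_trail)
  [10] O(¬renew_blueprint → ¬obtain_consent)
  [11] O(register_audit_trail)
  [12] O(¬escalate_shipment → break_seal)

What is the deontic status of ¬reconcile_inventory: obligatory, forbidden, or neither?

Forbidden

Premises 7 and 1 cover both cases: O(¬validate_credential → ¬disarm_system) and O(validate_credential → ¬disarm_system). Since ¬validate_credential ∨ validate_credential is a tautology, O(¬disarm_system) follows.
The contrapositive of premise 2 (O(¬escalate_shipment → disarm_system)) is O(¬disarm_system → escalate_shipment), and O(¬disarm_system) is already established, so O(escalate_shipment).
With premise 6, O(escalate_shipment → obtain_consent), the K-axiom yields O(obtain_consent).
Premise 10, O(¬renew_blueprint → ¬obtain_consent), contraposes to O(obtain_consent → renew_blueprint); with O(obtain_consent) we get O(renew_blueprint).
Premise 5 is O(sound_alarm → ¬renew_blueprint); contrapositively O(renew_blueprint → ¬sound_alarm). Since O(renew_blueprint) holds, K gives O(¬sound_alarm).
Premise 3 is O(¬reconcile_inventory → sound_alarm); contrapositively O(¬sound_alarm → reconcile_inventory). Since O(¬sound_alarm) holds, K gives O(reconcile_inventory).
Premises 4, 8, 9, 11, 12 do not contribute to this derivation.
Thus O(reconcile_inventory), which is F(¬reconcile_inventory): ¬reconcile_inventory is forbidden.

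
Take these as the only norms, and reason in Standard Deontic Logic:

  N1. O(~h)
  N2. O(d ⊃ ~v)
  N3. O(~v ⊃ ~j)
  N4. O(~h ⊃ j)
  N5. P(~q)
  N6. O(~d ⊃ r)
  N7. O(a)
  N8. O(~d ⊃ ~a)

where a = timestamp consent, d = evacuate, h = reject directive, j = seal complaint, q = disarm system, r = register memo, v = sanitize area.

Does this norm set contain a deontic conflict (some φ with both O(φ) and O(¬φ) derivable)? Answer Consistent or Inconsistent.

Premise 7 gives O(a).
Premise 8 is O(~d ⊃ ~a); contrapositively O(a ⊃ d). Since O(a) holds, K gives O(d).
Applying K to premise 2 (O(d ⊃ ~v)) and O(d) yields O(~v).
Premise 3 is O(~v ⊃ ~j); since O(~v), deontic closure gives O(~j).
The contrapositive of premise 4 (O(~h ⊃ j)) is O(~j ⊃ h), and O(~j) is already established, so O(h).
However, premise 1 gives O(~h).
We now have both O(h) and O(~h) — h is simultaneously obligatory and forbidden, violating the D-axiom.

Inconsistent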